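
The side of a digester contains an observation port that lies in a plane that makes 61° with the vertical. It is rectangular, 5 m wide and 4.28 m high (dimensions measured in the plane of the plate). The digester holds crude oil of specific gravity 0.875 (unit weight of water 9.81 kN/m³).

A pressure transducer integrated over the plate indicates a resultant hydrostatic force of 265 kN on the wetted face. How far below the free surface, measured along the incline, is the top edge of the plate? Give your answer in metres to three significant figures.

y_top ≈ 0.836 m

γ = 0.875 × 9.81 = 8.58375 kN/m³.
A = 5 × 4.28 = 21.4 m².
From F = γ·h_c·A, the centroid depth is h_c = 265/(8.58375 × 21.4) = 1.44263 m.
The plate makes 61° with the vertical, i.e. θ = 90° − 61° = 29° to the horizontal. Measuring y along the incline from the free-surface line, vertical depth h = y·sinθ with sinθ = 0.484810.
Along the incline, y_c = h_c/sinθ = 1.44263/0.484810 = 2.97566 m.
The centroid lies 4.28/2 = 2.14 m below the top edge, so the top edge sits at y_top = 2.97566 − 2.14 = 0.83566 m along the incline.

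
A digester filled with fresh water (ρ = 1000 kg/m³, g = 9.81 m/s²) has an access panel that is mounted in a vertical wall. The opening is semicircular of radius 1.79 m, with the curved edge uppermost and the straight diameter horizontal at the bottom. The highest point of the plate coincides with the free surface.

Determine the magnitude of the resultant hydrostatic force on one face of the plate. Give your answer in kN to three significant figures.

γ = ρg = 1000 × 9.81 = 9810 N/m³ = 9.81 kN/m³.
The centroid lies 4r/(3π) = 0.7597 m above the diameter, so r − 4r/(3π) = 1.79 − 0.7597 = 1.0303 m below the topmost point, so the centroid depth is h_c = 1.0303 m.
A = πr²/2 = π × 1.79²/2 = 5.03299 m².
Resultant F = γ·h_c·A = 9.81 × 1.0303 × 5.03299 = 50.8697 kN.

F ≈ 50.9 kN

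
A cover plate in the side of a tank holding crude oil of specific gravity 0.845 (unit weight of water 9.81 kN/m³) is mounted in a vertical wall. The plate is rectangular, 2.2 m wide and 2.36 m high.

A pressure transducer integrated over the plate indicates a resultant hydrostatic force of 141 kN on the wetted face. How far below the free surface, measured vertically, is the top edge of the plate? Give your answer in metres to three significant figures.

d_top ≈ 2.10 m

γ = 0.845 × 9.81 = 8.28945 kN/m³.
A = 2.2 × 2.36 = 5.192 m².
From F = γ·h_c·A, the centroid depth is h_c = 141/(8.28945 × 5.192) = 3.27611 m.
The centroid lies 2.36/2 = 1.18 m below the top edge, so the top edge sits at h_top = 3.27611 − 1.18 = 2.09611 m below the surface.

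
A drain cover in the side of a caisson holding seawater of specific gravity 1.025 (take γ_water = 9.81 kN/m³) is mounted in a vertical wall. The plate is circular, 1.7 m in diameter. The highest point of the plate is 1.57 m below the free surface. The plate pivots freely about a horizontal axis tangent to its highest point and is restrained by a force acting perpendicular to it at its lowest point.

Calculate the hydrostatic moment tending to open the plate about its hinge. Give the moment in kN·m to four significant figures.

γ = 1.025 × 9.81 = 10.05525 kN/m³.
The centroid is at the centre, 0.85 m below the top of the plate, so the centroid depth is h_c = 1.57 + 0.85 = 2.42 m.
A = π(0.85)² = 2.2698 m².
Resultant F = γ·h_c·A = 10.05525 × 2.42 × 2.2698 = 55.2326 kN.
I_c = πr⁴/4 = π × 0.85⁴/4 = 0.409983 m⁴.
Centre of pressure: y_p = y_c + I_c/(y_c·A) = 2.42 + 0.409983/(2.42 × 2.2698) = 2.42 + 0.0746385 = 2.49464 m along the plane.
The resultant acts 0.85 + 0.0746385 = 0.924638 m (along the plate) below the hinge at the top edge, so the moment about the hinge is M = F × 0.924638 = 55.2326 × 0.924638 = 51.0702 kN·m.

M ≈ 51.07 kN·m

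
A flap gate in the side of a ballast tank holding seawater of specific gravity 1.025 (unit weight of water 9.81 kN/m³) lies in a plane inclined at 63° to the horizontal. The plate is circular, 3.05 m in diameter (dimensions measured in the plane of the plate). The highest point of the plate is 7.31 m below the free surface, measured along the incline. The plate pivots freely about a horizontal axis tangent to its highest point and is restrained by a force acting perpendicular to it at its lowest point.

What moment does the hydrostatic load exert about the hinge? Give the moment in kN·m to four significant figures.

γ = 1.025 × 9.81 = 10.05525 kN/m³.
Let θ = 63° be the plate's angle to the horizontal; measure y along the incline from where the plane meets the free surface. Vertical depth h = y·sinθ with sinθ = 0.891007.
The centroid is at the centre, 1.525 m below the top of the plate, so y_c = 7.31 + 1.525 = 8.835 m and h_c = 8.835 × 0.891007 = 7.87205 m.
A = π(1.525)² = 7.30617 m².
Resultant F = γ·h_c·A = 10.05525 × 7.87205 × 7.30617 = 578.323 kN.
I_c = πr⁴/4 = π × 1.525⁴/4 = 4.24785 m⁴.
Centre of pressure: y_p = y_c + I_c/(y_c·A) = 8.835 + 4.24785/(8.835 × 7.30617) = 8.835 + 0.0658071 = 8.90081 m along the plane.
The resultant acts 1.525 + 0.0658071 = 1.59081 m (along the plate) below the hinge at the top edge, so the moment about the hinge is M = F × 1.59081 = 578.323 × 1.59081 = 920.002 kN·m.

M ≈ 920.0 kN·m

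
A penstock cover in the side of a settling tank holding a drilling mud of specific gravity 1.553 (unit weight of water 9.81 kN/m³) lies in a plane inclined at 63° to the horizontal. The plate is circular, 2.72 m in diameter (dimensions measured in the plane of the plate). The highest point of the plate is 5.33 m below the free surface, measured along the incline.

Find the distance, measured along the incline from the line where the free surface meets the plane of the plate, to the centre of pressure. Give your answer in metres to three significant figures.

y_p = 6.76 m

γ = 1.553 × 9.81 = 15.23493 kN/m³.
Let θ = 63° be the plate's angle to the horizontal; measure y along the incline from where the plane meets the free surface. Vertical depth h = y·sinθ with sinθ = 0.891007.
The centroid is at the centre, 1.36 m below the top of the plate, so y_c = 5.33 + 1.36 = 6.69 m and h_c = 6.69 × 0.891007 = 5.96084 m.
A = π(1.36)² = 5.81069 m².
Resultant F = γ·h_c·A = 15.23493 × 5.96084 × 5.81069 = 527.686 kN.
I_c = πr⁴/4 = π × 1.36⁴/4 = 2.68686 m⁴.
Centre of pressure: y_p = y_c + I_c/(y_c·A) = 6.69 + 2.68686/(6.69 × 5.81069) = 6.69 + 0.069118 = 6.75912 m along the plane.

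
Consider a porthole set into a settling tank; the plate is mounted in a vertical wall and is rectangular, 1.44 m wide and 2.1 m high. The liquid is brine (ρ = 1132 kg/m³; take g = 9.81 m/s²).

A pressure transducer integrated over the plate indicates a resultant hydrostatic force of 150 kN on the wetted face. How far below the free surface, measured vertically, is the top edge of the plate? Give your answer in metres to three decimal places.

d_top ≈ 3.417 m

γ = ρg = 1132 × 9.81 / 1000 = 11.10492 kN/m³.
A = 1.44 × 2.1 = 3.024 m².
From F = γ·h_c·A, the centroid depth is h_c = 150/(11.10492 × 3.024) = 4.46677 m.
The centroid lies 2.1/2 = 1.05 m below the top edge, so the top edge sits at h_top = 4.46677 − 1.05 = 3.41677 m below the surface.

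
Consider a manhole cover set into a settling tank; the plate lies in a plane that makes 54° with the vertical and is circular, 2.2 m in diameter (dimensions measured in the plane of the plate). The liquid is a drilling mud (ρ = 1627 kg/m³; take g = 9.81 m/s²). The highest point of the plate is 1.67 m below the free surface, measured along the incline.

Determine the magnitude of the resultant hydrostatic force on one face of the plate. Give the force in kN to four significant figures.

F ≈ 98.78 kN

γ = ρg = 1627 × 9.81 / 1000 = 15.96087 kN/m³.
The plate makes 54° with the vertical, i.e. θ = 90° − 54° = 36° to the horizontal. Measuring y along the incline from the free-surface line, vertical depth h = y·sinθ with sinθ = 0.587785.
The centroid is at the centre, 1.1 m below the top of the plate, so y_c = 1.67 + 1.1 = 2.77 m and h_c = 2.77 × 0.587785 = 1.62816 m.
A = π(1.1)² = 3.80133 m².
Resultant F = γ·h_c·A = 15.96087 × 1.62816 × 3.80133 = 98.7846 kN.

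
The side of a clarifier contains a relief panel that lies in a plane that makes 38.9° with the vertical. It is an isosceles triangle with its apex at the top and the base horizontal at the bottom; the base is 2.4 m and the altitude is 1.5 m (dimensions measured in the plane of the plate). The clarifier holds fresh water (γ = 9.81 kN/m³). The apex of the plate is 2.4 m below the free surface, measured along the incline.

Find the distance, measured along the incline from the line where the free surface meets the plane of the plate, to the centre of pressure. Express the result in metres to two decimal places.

y_p = 3.44 m

γ = 9.81 kN/m³.
The plate makes 38.9° with the vertical, i.e. θ = 90° − 38.9° = 51.1° to the horizontal. Measuring y along the incline from the free-surface line, vertical depth h = y·sinθ with sinθ = 0.778243.
With the apex up, the centroid sits 2h/3 = 2 × 1.5/3 = 1 m below the apex, so y_c = 2.4 + 1 = 3.4 m and h_c = 3.4 × 0.778243 = 2.64603 m.
A = ½ × 2.4 × 1.5 = 1.8 m².
Resultant F = γ·h_c·A = 9.81 × 2.64603 × 1.8 = 46.7236 kN.
I_c = b·h³/36 = 2.4 × 1.5³/36 = 0.225 m⁴.
Centre of pressure: y_p = y_c + I_c/(y_c·A) = 3.4 + 0.225/(3.4 × 1.8) = 3.4 + 0.0367647 = 3.43676 m along the plane.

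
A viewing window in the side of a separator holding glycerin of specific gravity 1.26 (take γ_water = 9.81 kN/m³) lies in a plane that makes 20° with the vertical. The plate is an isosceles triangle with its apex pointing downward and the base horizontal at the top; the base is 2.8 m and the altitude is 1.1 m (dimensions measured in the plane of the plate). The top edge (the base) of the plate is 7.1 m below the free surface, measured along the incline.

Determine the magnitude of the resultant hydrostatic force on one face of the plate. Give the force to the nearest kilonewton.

F ≈ 134 kN

γ = 1.26 × 9.81 = 12.3606 kN/m³.
The plate makes 20° with the vertical, i.e. θ = 90° − 20° = 70° to the horizontal. Measuring y along the incline from the free-surface line, vertical depth h = y·sinθ with sinθ = 0.939693.
With the apex down, the centroid sits h/3 = 1.1/3 = 0.366667 m below the base (the top edge), so y_c = 7.1 + 0.366667 = 7.46667 m and h_c = 7.46667 × 0.939693 = 7.01638 m.
A = ½ × 2.8 × 1.1 = 1.54 m².
Resultant F = γ·h_c·A = 12.3606 × 7.01638 × 1.54 = 133.559 kN.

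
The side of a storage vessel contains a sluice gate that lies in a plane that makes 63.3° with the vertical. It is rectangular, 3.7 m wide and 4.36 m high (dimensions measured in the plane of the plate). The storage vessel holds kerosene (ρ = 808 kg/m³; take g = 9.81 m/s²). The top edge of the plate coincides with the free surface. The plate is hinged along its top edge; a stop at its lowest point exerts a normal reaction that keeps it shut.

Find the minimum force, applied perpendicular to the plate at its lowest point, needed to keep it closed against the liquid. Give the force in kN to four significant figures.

P ≈ 83.50 kN

γ = ρg = 808 × 9.81 / 1000 = 7.92648 kN/m³.
The plate makes 63.3° with the vertical, i.e. θ = 90° − 63.3° = 26.7° to the horizontal. Measuring y along the incline from the free-surface line, vertical depth h = y·sinθ with sinθ = 0.449319.
The centroid lies 4.36/2 = 2.18 m below the top edge, so y_c = 2.18 m and h_c = 2.18 × 0.449319 = 0.979515 m.
A = 3.7 × 4.36 = 16.132 m².
Resultant F = γ·h_c·A = 7.92648 × 0.979515 × 16.132 = 125.251 kN.
I_c = b·h³/12 = 3.7 × 4.36³/12 = 25.5552 m⁴.
Centre of pressure: y_p = y_c + I_c/(y_c·A) = 2.18 + 25.5552/(2.18 × 16.132) = 2.18 + 0.726666 = 2.90667 m along the plane.
The resultant acts 2.18 + 0.726666 = 2.90667 m (along the plate) below the hinge at the top edge, so the moment about the hinge is M = F × 2.90667 = 125.251 × 2.90667 = 364.063 kN·m.
A normal force at the bottom, 4.36 m from the hinge, must supply this moment: P = 364.063/4.36 = 83.5007 kN.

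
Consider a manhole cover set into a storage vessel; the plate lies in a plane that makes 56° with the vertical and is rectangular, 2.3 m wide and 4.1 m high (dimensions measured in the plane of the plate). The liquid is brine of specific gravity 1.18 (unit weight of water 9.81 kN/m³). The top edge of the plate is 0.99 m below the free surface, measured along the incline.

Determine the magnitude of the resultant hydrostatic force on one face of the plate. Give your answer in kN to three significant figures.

F ≈ 186 kN

γ = 1.18 × 9.81 = 11.5758 kN/m³.
The plate makes 56° with the vertical, i.e. θ = 90° − 56° = 34° to the horizontal. Measuring y along the incline from the free-surface line, vertical depth h = y·sinθ with sinθ = 0.559193.
The centroid lies 4.1/2 = 2.05 m below the top edge, so y_c = 0.99 + 2.05 = 3.04 m and h_c = 3.04 × 0.559193 = 1.69995 m.
A = 2.3 × 4.1 = 9.43 m².
Resultant F = γ·h_c·A = 11.5758 × 1.69995 × 9.43 = 185.566 kN.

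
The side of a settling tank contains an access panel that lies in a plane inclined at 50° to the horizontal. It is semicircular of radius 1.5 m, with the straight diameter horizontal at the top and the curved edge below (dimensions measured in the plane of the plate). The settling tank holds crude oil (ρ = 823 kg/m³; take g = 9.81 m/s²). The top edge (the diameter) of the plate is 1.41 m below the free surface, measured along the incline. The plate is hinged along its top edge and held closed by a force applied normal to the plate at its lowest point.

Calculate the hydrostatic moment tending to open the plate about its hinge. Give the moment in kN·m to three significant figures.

γ = ρg = 823 × 9.81 / 1000 = 8.07363 kN/m³.
Let θ = 50° be the plate's angle to the horizontal; measure y along the incline from where the plane meets the free surface. Vertical depth h = y·sinθ with sinθ = 0.766044.
The centroid of a semicircle lies 4r/(3π) = 0.63662 m from the diameter, here below the top edge, so y_c = 1.41 + 0.63662 = 2.04662 m and h_c = 2.04662 × 0.766044 = 1.5678 m.
A = πr²/2 = π × 1.5²/2 = 3.53429 m².
Resultant F = γ·h_c·A = 8.07363 × 1.5678 × 3.53429 = 44.7365 kN.
I_c = (π/8 − 8/(9π))·r⁴ = 0.109757 × 1.5⁴ = 0.555645 m⁴.
Centre of pressure: y_p = y_c + I_c/(y_c·A) = 2.04662 + 0.555645/(2.04662 × 3.53429) = 2.04662 + 0.0768171 = 2.12344 m along the plane.
The resultant acts 0.63662 + 0.0768171 = 0.713437 m (along the plate) below the hinge at the top edge, so the moment about the hinge is M = F × 0.713437 = 44.7365 × 0.713437 = 31.9167 kN·m.

M ≈ 31.9 kN·m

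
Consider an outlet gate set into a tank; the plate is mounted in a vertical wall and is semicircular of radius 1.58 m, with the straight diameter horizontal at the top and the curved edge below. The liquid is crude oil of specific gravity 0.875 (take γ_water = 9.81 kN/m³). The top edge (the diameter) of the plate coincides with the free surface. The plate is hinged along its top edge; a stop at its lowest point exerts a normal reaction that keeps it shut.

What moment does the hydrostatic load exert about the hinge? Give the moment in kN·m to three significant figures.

γ = 0.875 × 9.81 = 8.58375 kN/m³.
The centroid of a semicircle lies 4r/(3π) = 0.670573 m from the diameter, here below the top edge, so the centroid depth is h_c = 0.670573 m.
A = πr²/2 = π × 1.58²/2 = 3.92134 m².
Resultant F = γ·h_c·A = 8.58375 × 0.670573 × 3.92134 = 22.5714 kN.
I_c = (π/8 − 8/(9π))·r⁴ = 0.109757 × 1.58⁴ = 0.684007 m⁴.
Centre of pressure: y_p = y_c + I_c/(y_c·A) = 0.670573 + 0.684007/(0.670573 × 3.92134) = 0.670573 + 0.260124 = 0.930697 m along the plane.
The resultant acts 0.670573 + 0.260124 = 0.930697 m (along the plate) below the hinge at the top edge, so the moment about the hinge is M = F × 0.930697 = 22.5714 × 0.930697 = 21.0071 kN·m.

M ≈ 21.0 kN·m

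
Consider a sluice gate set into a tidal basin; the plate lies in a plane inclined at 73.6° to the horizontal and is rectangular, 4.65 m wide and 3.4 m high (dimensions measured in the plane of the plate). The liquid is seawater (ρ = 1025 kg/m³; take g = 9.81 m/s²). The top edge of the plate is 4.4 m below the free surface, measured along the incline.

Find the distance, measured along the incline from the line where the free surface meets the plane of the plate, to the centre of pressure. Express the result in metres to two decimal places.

y_p = 6.26 m

γ = ρg = 1025 × 9.81 / 1000 = 10.05525 kN/m³.
Let θ = 73.6° be the plate's angle to the horizontal; measure y along the incline from where the plane meets the free surface. Vertical depth h = y·sinθ with sinθ = 0.959314.
The centroid lies 3.4/2 = 1.7 m below the top edge, so y_c = 4.4 + 1.7 = 6.1 m and h_c = 6.1 × 0.959314 = 5.85182 m.
A = 4.65 × 3.4 = 15.81 m².
Resultant F = γ·h_c·A = 10.05525 × 5.85182 × 15.81 = 930.284 kN.
I_c = b·h³/12 = 4.65 × 3.4³/12 = 15.2303 m⁴.
Centre of pressure: y_p = y_c + I_c/(y_c·A) = 6.1 + 15.2303/(6.1 × 15.81) = 6.1 + 0.157923 = 6.25792 m along the plane.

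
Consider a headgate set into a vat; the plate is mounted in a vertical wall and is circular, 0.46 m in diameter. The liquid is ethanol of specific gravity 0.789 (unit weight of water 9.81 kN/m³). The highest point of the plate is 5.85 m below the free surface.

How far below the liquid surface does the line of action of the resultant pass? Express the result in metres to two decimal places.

h_p = 6.08 m

γ = 0.789 × 9.81 = 7.74009 kN/m³.
The centroid is at the centre, 0.23 m below the top of the plate, so the centroid depth is h_c = 5.85 + 0.23 = 6.08 m.
A = π(0.23)² = 0.16619 m².
Resultant F = γ·h_c·A = 7.74009 × 6.08 × 0.16619 = 7.82086 kN.
I_c = πr⁴/4 = π × 0.23⁴/4 = 0.00219787 m⁴.
Centre of pressure: y_p = y_c + I_c/(y_c·A) = 6.08 + 0.00219787/(6.08 × 0.16619) = 6.08 + 0.00217517 = 6.08218 m along the plane.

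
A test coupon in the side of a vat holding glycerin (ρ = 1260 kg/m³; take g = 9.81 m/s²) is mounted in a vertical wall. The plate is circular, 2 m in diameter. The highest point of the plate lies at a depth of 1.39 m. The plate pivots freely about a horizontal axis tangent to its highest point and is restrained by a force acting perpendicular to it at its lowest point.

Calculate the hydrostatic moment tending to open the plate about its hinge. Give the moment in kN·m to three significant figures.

M ≈ 103 kN·m

γ = ρg = 1260 × 9.81 / 1000 = 12.3606 kN/m³.
The centroid is at the centre, 1 m below the top of the plate, so the centroid depth is h_c = 1.39 + 1 = 2.39 m.
A = π(1)² = 3.14159 m².
Resultant F = γ·h_c·A = 12.3606 × 2.39 × 3.14159 = 92.8083 kN.
I_c = πr⁴/4 = π × 1⁴/4 = 0.785398 m⁴.
Centre of pressure: y_p = y_c + I_c/(y_c·A) = 2.39 + 0.785398/(2.39 × 3.14159) = 2.39 + 0.104603 = 2.4946 m along the plane.
The resultant acts 1 + 0.104603 = 1.1046 m (along the plate) below the hinge at the top edge, so the moment about the hinge is M = F × 1.1046 = 92.8083 × 1.1046 = 102.516 kN·m.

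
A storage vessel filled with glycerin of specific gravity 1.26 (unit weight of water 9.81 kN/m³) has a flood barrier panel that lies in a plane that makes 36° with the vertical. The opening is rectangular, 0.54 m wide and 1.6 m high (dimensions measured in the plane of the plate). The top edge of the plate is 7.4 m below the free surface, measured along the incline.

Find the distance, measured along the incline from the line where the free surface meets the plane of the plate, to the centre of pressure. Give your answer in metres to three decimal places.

γ = 1.26 × 9.81 = 12.3606 kN/m³.
The plate makes 36° with the vertical, i.e. θ = 90° − 36° = 54° to the horizontal. Measuring y along the incline from the free-surface line, vertical depth h = y·sinθ with sinθ = 0.809017.
The centroid lies 1.6/2 = 0.8 m below the top edge, so y_c = 7.4 + 0.8 = 8.2 m and h_c = 8.2 × 0.809017 = 6.63394 m.
A = 0.54 × 1.6 = 0.864 m².
Resultant F = γ·h_c·A = 12.3606 × 6.63394 × 0.864 = 70.8475 kN.
I_c = b·h³/12 = 0.54 × 1.6³/12 = 0.18432 m⁴.
Centre of pressure: y_p = y_c + I_c/(y_c·A) = 8.2 + 0.18432/(8.2 × 0.864) = 8.2 + 0.0260163 = 8.22602 m along the plane.

y_p = 8.226 m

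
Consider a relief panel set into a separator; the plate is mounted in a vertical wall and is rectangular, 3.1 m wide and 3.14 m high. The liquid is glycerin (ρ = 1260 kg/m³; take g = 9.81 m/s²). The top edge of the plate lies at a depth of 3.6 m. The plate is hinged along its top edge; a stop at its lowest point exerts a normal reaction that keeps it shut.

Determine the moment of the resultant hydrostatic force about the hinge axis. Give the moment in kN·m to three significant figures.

γ = ρg = 1260 × 9.81 / 1000 = 12.3606 kN/m³.
The centroid lies 3.14/2 = 1.57 m below the top edge, so the centroid depth is h_c = 3.6 + 1.57 = 5.17 m.
A = 3.1 × 3.14 = 9.734 m².
Resultant F = γ·h_c·A = 12.3606 × 5.17 × 9.734 = 622.044 kN.
I_c = b·h³/12 = 3.1 × 3.14³/12 = 7.99778 m⁴.
Centre of pressure: y_p = y_c + I_c/(y_c·A) = 5.17 + 7.99778/(5.17 × 9.734) = 5.17 + 0.158923 = 5.32892 m along the plane.
The resultant acts 1.57 + 0.158923 = 1.72892 m (along the plate) below the hinge at the top edge, so the moment about the hinge is M = F × 1.72892 = 622.044 × 1.72892 = 1075.46 kN·m.

M ≈ 1080 kN·m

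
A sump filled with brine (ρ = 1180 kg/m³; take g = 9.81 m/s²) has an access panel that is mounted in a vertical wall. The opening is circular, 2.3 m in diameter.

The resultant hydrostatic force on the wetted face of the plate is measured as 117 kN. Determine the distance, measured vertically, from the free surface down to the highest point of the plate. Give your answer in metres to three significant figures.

γ = ρg = 1180 × 9.81 / 1000 = 11.5758 kN/m³.
A = π(1.15)² = 4.15476 m².
From F = γ·h_c·A, the centroid depth is h_c = 117/(11.5758 × 4.15476) = 2.4327 m.
The centroid is at the centre, 1.15 m below the top of the plate, so the highest point sits at h_top = 2.4327 − 1.15 = 1.2827 m below the surface.

d_top ≈ 1.28 m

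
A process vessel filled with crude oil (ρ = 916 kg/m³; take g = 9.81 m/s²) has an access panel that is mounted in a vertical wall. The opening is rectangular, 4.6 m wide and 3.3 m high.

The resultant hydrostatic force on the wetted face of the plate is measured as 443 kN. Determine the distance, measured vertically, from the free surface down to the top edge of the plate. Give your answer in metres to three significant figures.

d_top ≈ 1.60 m

γ = ρg = 916 × 9.81 / 1000 = 8.98596 kN/m³.
A = 4.6 × 3.3 = 15.18 m².
From F = γ·h_c·A, the centroid depth is h_c = 443/(8.98596 × 15.18) = 3.24764 m.
The centroid lies 3.3/2 = 1.65 m below the top edge, so the top edge sits at h_top = 3.24764 − 1.65 = 1.59764 m below the surface.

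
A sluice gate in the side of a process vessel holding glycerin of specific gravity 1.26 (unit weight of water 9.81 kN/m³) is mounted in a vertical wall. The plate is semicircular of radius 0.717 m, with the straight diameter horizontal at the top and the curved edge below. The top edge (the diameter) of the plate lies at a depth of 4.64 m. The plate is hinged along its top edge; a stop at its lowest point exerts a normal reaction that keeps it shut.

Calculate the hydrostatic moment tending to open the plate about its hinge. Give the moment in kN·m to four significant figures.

M ≈ 15.38 kN·m

γ = 1.26 × 9.81 = 12.3606 kN/m³.
The centroid of a semicircle lies 4r/(3π) = 0.304304 m from the diameter, here below the top edge, so the centroid depth is h_c = 4.64 + 0.304304 = 4.9443 m.
A = πr²/2 = π × 0.717²/2 = 0.807529 m².
Resultant F = γ·h_c·A = 12.3606 × 4.9443 × 0.807529 = 49.3517 kN.
I_c = (π/8 − 8/(9π))·r⁴ = 0.109757 × 0.717⁴ = 0.0290074 m⁴.
Centre of pressure: y_p = y_c + I_c/(y_c·A) = 4.9443 + 0.0290074/(4.9443 × 0.807529) = 4.9443 + 0.00726517 = 4.95157 m along the plane.
The resultant acts 0.304304 + 0.00726517 = 0.311569 m (along the plate) below the hinge at the top edge, so the moment about the hinge is M = F × 0.311569 = 49.3517 × 0.311569 = 15.3765 kN·m.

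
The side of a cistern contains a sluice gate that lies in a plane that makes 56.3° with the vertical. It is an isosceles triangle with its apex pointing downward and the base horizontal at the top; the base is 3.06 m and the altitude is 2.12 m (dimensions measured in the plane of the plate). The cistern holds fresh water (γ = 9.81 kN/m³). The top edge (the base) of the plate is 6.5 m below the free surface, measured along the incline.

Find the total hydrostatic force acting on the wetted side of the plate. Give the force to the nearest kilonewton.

F ≈ 127 kN

γ = 9.81 kN/m³.
The plate makes 56.3° with the vertical, i.e. θ = 90° − 56.3° = 33.7° to the horizontal. Measuring y along the incline from the free-surface line, vertical depth h = y·sinθ with sinθ = 0.554844.
With the apex down, the centroid sits h/3 = 2.12/3 = 0.706667 m below the base (the top edge), so y_c = 6.5 + 0.706667 = 7.20667 m and h_c = 7.20667 × 0.554844 = 3.99858 m.
A = ½ × 3.06 × 2.12 = 3.2436 m².
Resultant F = γ·h_c·A = 9.81 × 3.99858 × 3.2436 = 127.234 kN.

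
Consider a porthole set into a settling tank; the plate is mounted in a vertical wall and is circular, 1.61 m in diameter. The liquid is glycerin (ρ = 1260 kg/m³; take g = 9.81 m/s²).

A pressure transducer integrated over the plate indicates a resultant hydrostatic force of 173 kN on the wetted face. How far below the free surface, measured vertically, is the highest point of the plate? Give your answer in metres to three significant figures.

d_top ≈ 6.07 m

γ = ρg = 1260 × 9.81 / 1000 = 12.3606 kN/m³.
A = π(0.805)² = 2.03583 m².
From F = γ·h_c·A, the centroid depth is h_c = 173/(12.3606 × 2.03583) = 6.87488 m.
The centroid is at the centre, 0.805 m below the top of the plate, so the highest point sits at h_top = 6.87488 − 0.805 = 6.06988 m below the surface.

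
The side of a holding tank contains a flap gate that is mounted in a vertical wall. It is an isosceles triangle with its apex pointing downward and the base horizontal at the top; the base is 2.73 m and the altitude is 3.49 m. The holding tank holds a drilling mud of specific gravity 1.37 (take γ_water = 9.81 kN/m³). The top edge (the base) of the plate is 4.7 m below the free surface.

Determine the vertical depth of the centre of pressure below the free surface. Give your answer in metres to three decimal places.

h_p = 5.979 m

γ = 1.37 × 9.81 = 13.4397 kN/m³.
With the apex down, the centroid sits h/3 = 3.49/3 = 1.16333 m below the base (the top edge), so the centroid depth is h_c = 4.7 + 1.16333 = 5.86333 m.
A = ½ × 2.73 × 3.49 = 4.76385 m².
Resultant F = γ·h_c·A = 13.4397 × 5.86333 × 4.76385 = 375.398 kN.
I_c = b·h³/36 = 2.73 × 3.49³/36 = 3.22356 m⁴.
Centre of pressure: y_p = y_c + I_c/(y_c·A) = 5.86333 + 3.22356/(5.86333 × 4.76385) = 5.86333 + 0.115407 = 5.97874 m along the plane.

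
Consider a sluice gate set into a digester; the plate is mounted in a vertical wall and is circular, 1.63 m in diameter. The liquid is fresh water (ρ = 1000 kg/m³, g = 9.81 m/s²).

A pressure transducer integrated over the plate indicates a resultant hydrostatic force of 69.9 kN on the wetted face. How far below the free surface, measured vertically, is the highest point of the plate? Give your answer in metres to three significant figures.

d_top ≈ 2.60 m

γ = ρg = 1000 × 9.81 = 9810 N/m³ = 9.81 kN/m³.
A = π(0.815)² = 2.08672 m².
From F = γ·h_c·A, the centroid depth is h_c = 69.9/(9.81 × 2.08672) = 3.41463 m.
The centroid is at the centre, 0.815 m below the top of the plate, so the highest point sits at h_top = 3.41463 − 0.815 = 2.59963 m below the surface.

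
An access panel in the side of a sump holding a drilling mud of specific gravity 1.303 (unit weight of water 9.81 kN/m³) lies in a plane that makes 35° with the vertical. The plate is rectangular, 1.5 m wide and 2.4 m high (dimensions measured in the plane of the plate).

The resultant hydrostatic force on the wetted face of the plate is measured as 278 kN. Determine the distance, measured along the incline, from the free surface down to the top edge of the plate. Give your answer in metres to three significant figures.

γ = 1.303 × 9.81 = 12.78243 kN/m³.
A = 1.5 × 2.4 = 3.6 m².
From F = γ·h_c·A, the centroid depth is h_c = 278/(12.78243 × 3.6) = 6.04128 m.
The plate makes 35° with the vertical, i.e. θ = 90° − 35° = 55° to the horizontal. Measuring y along the incline from the free-surface line, vertical depth h = y·sinθ with sinθ = 0.819152.
Along the incline, y_c = h_c/sinθ = 6.04128/0.819152 = 7.37504 m.
The centroid lies 2.4/2 = 1.2 m below the top edge, so the top edge sits at y_top = 7.37504 − 1.2 = 6.17504 m along the incline.

y_top ≈ 6.18 m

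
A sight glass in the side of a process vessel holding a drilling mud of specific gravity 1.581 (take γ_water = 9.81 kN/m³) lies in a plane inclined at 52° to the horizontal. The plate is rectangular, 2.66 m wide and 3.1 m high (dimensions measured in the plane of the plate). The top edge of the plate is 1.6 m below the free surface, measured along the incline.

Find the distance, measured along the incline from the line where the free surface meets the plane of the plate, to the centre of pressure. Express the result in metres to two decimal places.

y_p = 3.40 m

γ = 1.581 × 9.81 = 15.50961 kN/m³.
Let θ = 52° be the plate's angle to the horizontal; measure y along the incline from where the plane meets the free surface. Vertical depth h = y·sinθ with sinθ = 0.788011.
The centroid lies 3.1/2 = 1.55 m below the top edge, so y_c = 1.6 + 1.55 = 3.15 m and h_c = 3.15 × 0.788011 = 2.48223 m.
A = 2.66 × 3.1 = 8.246 m².
Resultant F = γ·h_c·A = 15.50961 × 2.48223 × 8.246 = 317.458 kN.
I_c = b·h³/12 = 2.66 × 3.1³/12 = 6.60367 m⁴.
Centre of pressure: y_p = y_c + I_c/(y_c·A) = 3.15 + 6.60367/(3.15 × 8.246) = 3.15 + 0.254233 = 3.40423 m along the plane.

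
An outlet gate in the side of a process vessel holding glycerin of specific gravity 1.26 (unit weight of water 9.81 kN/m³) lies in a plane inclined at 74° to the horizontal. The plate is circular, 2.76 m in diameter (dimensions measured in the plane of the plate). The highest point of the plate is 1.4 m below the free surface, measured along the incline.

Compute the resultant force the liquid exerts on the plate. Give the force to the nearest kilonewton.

γ = 1.26 × 9.81 = 12.3606 kN/m³.
Let θ = 74° be the plate's angle to the horizontal; measure y along the incline from where the plane meets the free surface. Vertical depth h = y·sinθ with sinθ = 0.961262.
The centroid is at the centre, 1.38 m below the top of the plate, so y_c = 1.4 + 1.38 = 2.78 m and h_c = 2.78 × 0.961262 = 2.67231 m.
A = π(1.38)² = 5.98285 m².
Resultant F = γ·h_c·A = 12.3606 × 2.67231 × 5.98285 = 197.622 kN.

F ≈ 198 kN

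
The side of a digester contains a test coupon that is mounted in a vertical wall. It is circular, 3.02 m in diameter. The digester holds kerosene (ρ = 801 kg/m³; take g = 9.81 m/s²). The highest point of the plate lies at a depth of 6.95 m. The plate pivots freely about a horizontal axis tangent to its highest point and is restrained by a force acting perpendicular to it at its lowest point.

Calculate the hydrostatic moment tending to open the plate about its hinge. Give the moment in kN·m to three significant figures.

M ≈ 751 kN·m

γ = ρg = 801 × 9.81 / 1000 = 7.85781 kN/m³.
The centroid is at the centre, 1.51 m below the top of the plate, so the centroid depth is h_c = 6.95 + 1.51 = 8.46 m.
A = π(1.51)² = 7.16315 m².
Resultant F = γ·h_c·A = 7.85781 × 8.46 × 7.16315 = 476.185 kN.
I_c = πr⁴/4 = π × 1.51⁴/4 = 4.08317 m⁴.
Centre of pressure: y_p = y_c + I_c/(y_c·A) = 8.46 + 4.08317/(8.46 × 7.16315) = 8.46 + 0.0673788 = 8.52738 m along the plane.
The resultant acts 1.51 + 0.0673788 = 1.57738 m (along the plate) below the hinge at the top edge, so the moment about the hinge is M = F × 1.57738 = 476.185 × 1.57738 = 751.125 kN·m.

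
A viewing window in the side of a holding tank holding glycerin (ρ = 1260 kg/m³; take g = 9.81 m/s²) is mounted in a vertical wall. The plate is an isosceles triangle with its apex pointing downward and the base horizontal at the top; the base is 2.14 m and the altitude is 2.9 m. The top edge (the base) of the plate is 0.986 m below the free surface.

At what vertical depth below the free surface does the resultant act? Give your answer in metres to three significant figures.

h_p = 2.19 m

γ = ρg = 1260 × 9.81 / 1000 = 12.3606 kN/m³.
With the apex down, the centroid sits h/3 = 2.9/3 = 0.966667 m below the base (the top edge), so the centroid depth is h_c = 0.986 + 0.966667 = 1.95267 m.
A = ½ × 2.14 × 2.9 = 3.103 m².
Resultant F = γ·h_c·A = 12.3606 × 1.95267 × 3.103 = 74.8945 kN.
I_c = b·h³/36 = 2.14 × 2.9³/36 = 1.44979 m⁴.
Centre of pressure: y_p = y_c + I_c/(y_c·A) = 1.95267 + 1.44979/(1.95267 × 3.103) = 1.95267 + 0.239273 = 2.19194 m along the plane.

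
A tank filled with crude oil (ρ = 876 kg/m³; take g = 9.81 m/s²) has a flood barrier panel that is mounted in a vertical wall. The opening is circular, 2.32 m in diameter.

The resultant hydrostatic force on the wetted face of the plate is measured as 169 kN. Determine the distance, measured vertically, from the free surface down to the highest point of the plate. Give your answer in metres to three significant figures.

γ = ρg = 876 × 9.81 / 1000 = 8.59356 kN/m³.
A = π(1.16)² = 4.22733 m².
From F = γ·h_c·A, the centroid depth is h_c = 169/(8.59356 × 4.22733) = 4.65208 m.
The centroid is at the centre, 1.16 m below the top of the plate, so the highest point sits at h_top = 4.65208 − 1.16 = 3.49208 m below the surface.

d_top ≈ 3.49 m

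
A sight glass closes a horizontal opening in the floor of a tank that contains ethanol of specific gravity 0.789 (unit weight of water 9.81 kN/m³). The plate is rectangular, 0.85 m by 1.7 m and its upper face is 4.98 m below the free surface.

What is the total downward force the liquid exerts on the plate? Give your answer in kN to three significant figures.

γ = 0.789 × 9.81 = 7.74009 kN/m³.
The plate is horizontal, so pressure is uniform at p = γ·h = 7.74009 × 4.98 = 38.5456 kN/m².
A = 0.85 × 1.7 = 1.445 m².
F = p·A = 38.5456 × 1.445 = 55.6984 kN.

F ≈ 55.7 kN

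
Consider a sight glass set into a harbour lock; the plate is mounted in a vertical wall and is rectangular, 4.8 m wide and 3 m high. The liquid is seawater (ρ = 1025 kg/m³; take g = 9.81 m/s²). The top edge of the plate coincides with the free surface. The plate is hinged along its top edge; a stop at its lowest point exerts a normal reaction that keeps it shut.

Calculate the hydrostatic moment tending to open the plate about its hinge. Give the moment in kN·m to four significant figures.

M ≈ 434.4 kN·m

γ = ρg = 1025 × 9.81 / 1000 = 10.05525 kN/m³.
The centroid lies 3/2 = 1.5 m below the top edge, so the centroid depth is h_c = 1.5 m.
A = 4.8 × 3 = 14.4 m².
Resultant F = γ·h_c·A = 10.05525 × 1.5 × 14.4 = 217.193 kN.
I_c = b·h³/12 = 4.8 × 3³/12 = 10.8 m⁴.
Centre of pressure: y_p = y_c + I_c/(y_c·A) = 1.5 + 10.8/(1.5 × 14.4) = 1.5 + 0.5 = 2 m along the plane.
The resultant acts 1.5 + 0.5 = 2 m (along the plate) below the hinge at the top edge, so the moment about the hinge is M = F × 2 = 217.193 × 2 = 434.386 kN·m.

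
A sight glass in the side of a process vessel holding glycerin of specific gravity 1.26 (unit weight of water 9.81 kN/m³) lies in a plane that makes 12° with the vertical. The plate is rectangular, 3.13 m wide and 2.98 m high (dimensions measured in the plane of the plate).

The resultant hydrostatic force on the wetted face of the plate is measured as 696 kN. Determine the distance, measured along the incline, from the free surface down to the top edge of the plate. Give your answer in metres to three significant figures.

y_top ≈ 4.68 m

γ = 1.26 × 9.81 = 12.3606 kN/m³.
A = 3.13 × 2.98 = 9.3274 m².
From F = γ·h_c·A, the centroid depth is h_c = 696/(12.3606 × 9.3274) = 6.03683 m.
The plate makes 12° with the vertical, i.e. θ = 90° − 12° = 78° to the horizontal. Measuring y along the incline from the free-surface line, vertical depth h = y·sinθ with sinθ = 0.978148.
Along the incline, y_c = h_c/sinθ = 6.03683/0.978148 = 6.17169 m.
The centroid lies 2.98/2 = 1.49 m below the top edge, so the top edge sits at y_top = 6.17169 − 1.49 = 4.68169 m along the incline.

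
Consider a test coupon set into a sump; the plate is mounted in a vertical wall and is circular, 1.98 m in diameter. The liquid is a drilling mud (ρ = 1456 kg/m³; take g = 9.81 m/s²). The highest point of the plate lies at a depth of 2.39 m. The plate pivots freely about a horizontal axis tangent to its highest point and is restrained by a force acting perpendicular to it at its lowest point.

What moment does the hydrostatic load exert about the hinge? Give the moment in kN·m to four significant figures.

γ = ρg = 1456 × 9.81 / 1000 = 14.28336 kN/m³.
The centroid is at the centre, 0.99 m below the top of the plate, so the centroid depth is h_c = 2.39 + 0.99 = 3.38 m.
A = π(0.99)² = 3.07907 m².
Resultant F = γ·h_c·A = 14.28336 × 3.38 × 3.07907 = 148.651 kN.
I_c = πr⁴/4 = π × 0.99⁴/4 = 0.75445 m⁴.
Centre of pressure: y_p = y_c + I_c/(y_c·A) = 3.38 + 0.75445/(3.38 × 3.07907) = 3.38 + 0.0724927 = 3.45249 m along the plane.
The resultant acts 0.99 + 0.0724927 = 1.06249 m (along the plate) below the hinge at the top edge, so the moment about the hinge is M = F × 1.06249 = 148.651 × 1.06249 = 157.94 kN·m.

M ≈ 157.9 kN·m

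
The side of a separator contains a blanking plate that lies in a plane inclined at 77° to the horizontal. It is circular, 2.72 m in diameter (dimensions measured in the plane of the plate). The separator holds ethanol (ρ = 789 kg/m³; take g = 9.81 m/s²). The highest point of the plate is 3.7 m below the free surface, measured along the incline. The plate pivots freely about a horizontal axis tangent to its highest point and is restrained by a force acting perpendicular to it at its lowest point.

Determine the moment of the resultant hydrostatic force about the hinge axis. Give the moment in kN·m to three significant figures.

γ = ρg = 789 × 9.81 / 1000 = 7.74009 kN/m³.
Let θ = 77° be the plate's angle to the horizontal; measure y along the incline from where the plane meets the free surface. Vertical depth h = y·sinθ with sinθ = 0.974370.
The centroid is at the centre, 1.36 m below the top of the plate, so y_c = 3.7 + 1.36 = 5.06 m and h_c = 5.06 × 0.974370 = 4.93031 m.
A = π(1.36)² = 5.81069 m².
Resultant F = γ·h_c·A = 7.74009 × 4.93031 × 5.81069 = 221.742 kN.
I_c = πr⁴/4 = π × 1.36⁴/4 = 2.68686 m⁴.
Centre of pressure: y_p = y_c + I_c/(y_c·A) = 5.06 + 2.68686/(5.06 × 5.81069) = 5.06 + 0.0913833 = 5.15138 m along the plane.
The resultant acts 1.36 + 0.0913833 = 1.45138 m (along the plate) below the hinge at the top edge, so the moment about the hinge is M = F × 1.45138 = 221.742 × 1.45138 = 321.832 kN·m.

M ≈ 322 kN·m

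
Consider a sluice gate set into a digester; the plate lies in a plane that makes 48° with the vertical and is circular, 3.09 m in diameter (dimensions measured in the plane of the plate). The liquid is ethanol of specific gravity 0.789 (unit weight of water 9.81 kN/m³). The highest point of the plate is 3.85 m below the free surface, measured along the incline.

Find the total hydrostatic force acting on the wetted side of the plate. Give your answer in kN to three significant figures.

F ≈ 210 kN

γ = 0.789 × 9.81 = 7.74009 kN/m³.
The plate makes 48° with the vertical, i.e. θ = 90° − 48° = 42° to the horizontal. Measuring y along the incline from the free-surface line, vertical depth h = y·sinθ with sinθ = 0.669131.
The centroid is at the centre, 1.545 m below the top of the plate, so y_c = 3.85 + 1.545 = 5.395 m and h_c = 5.395 × 0.669131 = 3.60996 m.
A = π(1.545)² = 7.49906 m².
Resultant F = γ·h_c·A = 7.74009 × 3.60996 × 7.49906 = 209.534 kN.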